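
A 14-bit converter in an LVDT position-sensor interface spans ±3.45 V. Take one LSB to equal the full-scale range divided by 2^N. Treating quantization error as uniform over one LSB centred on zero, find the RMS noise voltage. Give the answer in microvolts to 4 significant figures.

Full-scale range = 3.45 V − (-3.45 V) = 6.9 V.
Step size = 6.9/16384 V = 421.143 µV.
RMS of a uniform error over width LSB is LSB/√12 = 121.6 µV.

121.6 µV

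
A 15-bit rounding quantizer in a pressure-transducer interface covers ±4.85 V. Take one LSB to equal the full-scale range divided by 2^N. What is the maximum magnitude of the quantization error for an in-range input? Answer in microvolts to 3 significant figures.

Span: 4.85 V − (-4.85 V) = 9.7 V.
LSB = 9.7 V ÷ 2^15 = 9.7/32768 V = 296.02 µV.
A rounding quantizer has |error| ≤ LSB/2 = 148 µV.

148 µV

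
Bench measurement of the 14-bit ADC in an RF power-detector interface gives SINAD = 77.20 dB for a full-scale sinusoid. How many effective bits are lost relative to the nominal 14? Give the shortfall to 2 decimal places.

1.47 bits

ENOB = (SINAD − 1.76)/6.02 = (77.20 − 1.76)/6.02 = 12.5316 bits.
14 − 12.5316 = 1.47 bits below nominal.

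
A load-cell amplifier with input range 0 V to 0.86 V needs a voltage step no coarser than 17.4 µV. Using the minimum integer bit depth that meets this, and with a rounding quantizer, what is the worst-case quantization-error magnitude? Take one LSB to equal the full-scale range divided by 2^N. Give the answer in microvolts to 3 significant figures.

6.56 µV

Span = 0.86 V.
Levels needed ≥ 0.86/17.4 µV = 49430. 2^16 = 65536 suffices, so N_min = 16.
LSB = 0.86 V ÷ 2^16 = 0.86/65536 V = 13.123 µV.
Half an LSB is 6.56 µV.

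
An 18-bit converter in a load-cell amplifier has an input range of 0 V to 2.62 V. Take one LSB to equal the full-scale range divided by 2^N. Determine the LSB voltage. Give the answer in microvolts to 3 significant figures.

V_FS = 2.62 V.
Number of codes = 2^18 = 262144.
One LSB is 2.62 V / 262144 = 9.99 µV.

9.99 µV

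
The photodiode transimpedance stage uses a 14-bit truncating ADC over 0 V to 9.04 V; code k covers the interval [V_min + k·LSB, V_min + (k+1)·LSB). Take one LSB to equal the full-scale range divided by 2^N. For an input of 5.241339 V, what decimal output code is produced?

9499

Range is 9.04 V. LSB = 9.04 V / 2^14 ≈ 0.5518 mV.
(V_in − V_min) × 2^14/range = (5.241339 − (0)) × 16384/9.04 = 9499.347.
Floor → code = 9499.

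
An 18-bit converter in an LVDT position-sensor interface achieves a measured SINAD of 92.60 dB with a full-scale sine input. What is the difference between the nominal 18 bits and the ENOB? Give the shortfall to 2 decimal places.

2.91 bits

Effective bits = (92.60 − 1.76)/6.02 = 15.0897.
18 − 15.0897 = 2.91 bits below nominal.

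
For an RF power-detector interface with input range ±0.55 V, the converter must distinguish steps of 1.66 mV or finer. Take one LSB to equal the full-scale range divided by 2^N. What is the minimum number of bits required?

Full-scale range = 0.55 V − (-0.55 V) = 1.1 V.
Required number of levels: 1.1/1.66 mV = 662.65; smallest N with 2^N ≥ that is 10.

10 bits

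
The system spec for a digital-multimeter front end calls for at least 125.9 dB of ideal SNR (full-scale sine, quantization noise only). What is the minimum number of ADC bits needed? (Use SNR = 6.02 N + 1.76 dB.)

Required N = ⌈(125.9 − 1.76)/6.02⌉ = ⌈20.621⌉ = 21.

21 bits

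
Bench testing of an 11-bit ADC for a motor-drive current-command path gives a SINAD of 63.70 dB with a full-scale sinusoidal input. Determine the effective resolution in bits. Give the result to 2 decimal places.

(63.70 − 1.76) / 6.02 = 61.94/6.02 = 10.2890 effective bits.

10.29 bits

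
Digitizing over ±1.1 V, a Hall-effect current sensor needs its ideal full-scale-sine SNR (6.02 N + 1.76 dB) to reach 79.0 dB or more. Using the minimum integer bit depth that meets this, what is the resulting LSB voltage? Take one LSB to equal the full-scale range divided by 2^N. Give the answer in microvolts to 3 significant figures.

Full-scale range = 1.1 V − (-1.1 V) = 2.2 V.
Required N = ⌈(79.0 − 1.76)/6.02⌉ = ⌈12.831⌉ = 13.
LSB = 2.2 V ÷ 2^13 = 2.2/8192 V = 269 µV.

269 µV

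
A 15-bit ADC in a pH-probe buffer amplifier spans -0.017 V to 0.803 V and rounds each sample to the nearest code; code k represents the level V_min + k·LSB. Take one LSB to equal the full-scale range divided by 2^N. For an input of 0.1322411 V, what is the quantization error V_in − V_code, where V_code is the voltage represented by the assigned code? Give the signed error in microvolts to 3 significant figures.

Span: 0.803 V − (-0.017 V) = 0.82 V. LSB = 0.82 V / 2^15 ≈ 25.02 µV.
(0.1322411 − (-0.017)) / LSB = 0.1492411 × 32768/0.82 = 5963.8200. Nearest integer: k = 5964.
V_code = V_min + k × range/2^15 = -0.017 + 5964 × 0.82/32768 = 0.13224560547 V.
e = 0.1322411 − (0.13224560547) = −4.51 µV.

−4.51 µV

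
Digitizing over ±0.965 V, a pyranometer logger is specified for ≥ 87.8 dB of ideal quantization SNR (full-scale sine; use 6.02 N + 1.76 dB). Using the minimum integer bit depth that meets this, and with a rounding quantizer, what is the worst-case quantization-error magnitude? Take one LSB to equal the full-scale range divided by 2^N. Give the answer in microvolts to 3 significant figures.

29.4 µV

The full-scale span is 0.965 − (-0.965) = 1.93 V.
N ≥ (87.8 − 1.76)/6.02 = 14.292 → N_min = 15.
LSB = 1.93 V / 2^15 = 58.899 µV.
Half an LSB is 29.4 µV.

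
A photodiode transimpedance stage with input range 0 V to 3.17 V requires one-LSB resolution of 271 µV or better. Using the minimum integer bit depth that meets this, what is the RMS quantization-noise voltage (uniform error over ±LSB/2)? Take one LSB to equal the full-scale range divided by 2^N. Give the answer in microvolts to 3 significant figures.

55.9 µV

V_FS = 3.17 V.
Need 2^N ≥ 3.17 V / 271 µV = 11700 → N_min = 14.
One LSB is 3.17 V / 16384 = 193.48 µV.
RMS noise = LSB/√12 = 55.9 µV.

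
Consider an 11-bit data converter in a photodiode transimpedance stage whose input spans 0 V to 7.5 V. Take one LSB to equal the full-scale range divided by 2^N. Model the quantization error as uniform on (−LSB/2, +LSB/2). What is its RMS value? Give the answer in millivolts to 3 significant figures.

1.06 mV

V_FS = 7.5 V.
LSB = 7.5 V / 2^11 = 3.6621 mV.
σ_q = LSB/√12 = 3.6621 mV/3.4641 = 1.06 mV.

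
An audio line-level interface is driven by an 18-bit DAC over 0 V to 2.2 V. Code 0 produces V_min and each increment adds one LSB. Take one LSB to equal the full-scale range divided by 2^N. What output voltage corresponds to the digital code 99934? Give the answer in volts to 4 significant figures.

Span = 2.2 V. LSB = 2.2 V / 2^18.
V_out = 0 + 99934 × (2.2/262144) V
      = 0 + 0.838680 = 0.838680 V.

0.8387 V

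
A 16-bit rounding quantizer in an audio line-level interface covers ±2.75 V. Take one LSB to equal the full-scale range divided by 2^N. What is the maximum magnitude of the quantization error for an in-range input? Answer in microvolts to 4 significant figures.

Range = 2.75 − (-2.75) = 5.5 V.
One LSB is 5.5 V / 65536 = 83.9233 µV.
A rounding quantizer has |error| ≤ LSB/2 = 41.96 µV.

41.96 µV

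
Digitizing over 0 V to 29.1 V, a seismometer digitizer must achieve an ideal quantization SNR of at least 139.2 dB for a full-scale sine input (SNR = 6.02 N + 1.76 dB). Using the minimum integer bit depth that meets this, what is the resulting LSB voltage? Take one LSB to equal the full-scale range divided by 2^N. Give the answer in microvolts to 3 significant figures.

Full-scale range = 29.1 V.
Solving 6.02 N ≥ 139.2 − 1.76: N ≥ 22.831. Round up → N = 23.
LSB = 29.1 V ÷ 2^23 = 29.1/8388608 V = 3.47 µV.

3.47 µV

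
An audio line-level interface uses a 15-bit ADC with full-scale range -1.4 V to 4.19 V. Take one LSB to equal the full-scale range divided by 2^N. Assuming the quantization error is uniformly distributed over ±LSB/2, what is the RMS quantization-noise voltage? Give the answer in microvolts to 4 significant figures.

49.25 µV

Span: 4.19 V − (-1.4 V) = 5.59 V.
LSB = 5.59 V / 2^15 = 170.593 µV.
RMS of a uniform error over width LSB is LSB/√12 = 49.25 µV.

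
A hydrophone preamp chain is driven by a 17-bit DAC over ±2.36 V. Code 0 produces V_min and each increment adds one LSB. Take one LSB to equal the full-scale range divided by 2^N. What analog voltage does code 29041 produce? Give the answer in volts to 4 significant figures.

-1.314 V

Full-scale range = 2.36 V − (-2.36 V) = 4.72 V. LSB = 4.72 V / 2^17.
V_out = V_min + code × LSB = -2.36 V + 29041 × 4.72 V / 131072
      = -2.36 + 1.04579 = -1.31421 V.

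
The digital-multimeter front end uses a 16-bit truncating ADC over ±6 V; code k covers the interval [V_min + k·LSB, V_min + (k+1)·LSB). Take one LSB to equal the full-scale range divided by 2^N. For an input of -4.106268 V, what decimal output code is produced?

Full-scale range = 6 V − (-6 V) = 12 V. LSB = 12 V / 2^16 ≈ 183.1 µV.
V_in − V_min = -4.106268 − (-6) = 1.893732 V.
Divide by LSB: 1.893732 × 65536/12 = 10342.3017.
Truncating gives code 10342.

10342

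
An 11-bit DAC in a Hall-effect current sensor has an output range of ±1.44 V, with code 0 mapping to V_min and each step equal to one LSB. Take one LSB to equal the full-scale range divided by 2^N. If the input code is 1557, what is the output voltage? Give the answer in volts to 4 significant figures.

Span: 1.44 V − (-1.44 V) = 2.88 V. LSB = 2.88 V / 2^11.
V_out = V_min + code × LSB = -1.44 V + 1557 × 2.88 V / 2048
      = -1.44 + 2.18953 = 0.749531 V.

0.7495 V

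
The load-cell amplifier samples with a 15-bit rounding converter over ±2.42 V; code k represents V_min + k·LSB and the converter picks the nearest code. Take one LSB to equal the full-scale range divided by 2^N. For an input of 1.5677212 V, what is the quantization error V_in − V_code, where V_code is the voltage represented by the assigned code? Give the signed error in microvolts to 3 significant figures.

−20.5 µV

Full-scale range = 2.42 V − (-2.42 V) = 4.84 V. LSB = 4.84 V / 2^15 ≈ 147.7 µV.
(1.5677212 − (-2.42)) / LSB = 3.9877212 × 32768/4.84 = 26997.8612. Nearest integer: k = 26998.
V_code = -2.42 + (26998/32768) × 4.84 = 1.5677416992 V.
V_in − V_code = 1.5677212 − (1.5677416992) = −20.5 µV.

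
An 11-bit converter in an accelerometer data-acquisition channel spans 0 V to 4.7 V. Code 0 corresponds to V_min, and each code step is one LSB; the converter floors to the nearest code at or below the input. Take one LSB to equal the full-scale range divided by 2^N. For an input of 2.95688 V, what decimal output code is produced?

Full-scale range = 4.7 V. LSB = 4.7 V / 2^11 ≈ 2.295 mV.
V_in − V_min = 2.95688 − (0) = 2.95688 V.
Divide by LSB: 2.95688 × 2048/4.7 = 1288.4447.
Truncating gives code 1288.

1288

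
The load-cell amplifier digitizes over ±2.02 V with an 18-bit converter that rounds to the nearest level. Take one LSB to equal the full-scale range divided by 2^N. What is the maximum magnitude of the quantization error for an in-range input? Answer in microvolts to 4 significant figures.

Full-scale range = 2.02 V − (-2.02 V) = 4.04 V.
Step size = 4.04/262144 V = 15.4114 µV.
|e|_max = LSB/2 = 7.706 µV.

7.706 µV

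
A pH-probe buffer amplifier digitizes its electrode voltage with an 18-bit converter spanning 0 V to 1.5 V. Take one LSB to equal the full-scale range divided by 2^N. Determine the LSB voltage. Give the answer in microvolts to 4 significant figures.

Span = 1.5 V.
2^18 = 262144 levels.
Step size = 1.5/262144 V = 5.722 µV.

5.722 µV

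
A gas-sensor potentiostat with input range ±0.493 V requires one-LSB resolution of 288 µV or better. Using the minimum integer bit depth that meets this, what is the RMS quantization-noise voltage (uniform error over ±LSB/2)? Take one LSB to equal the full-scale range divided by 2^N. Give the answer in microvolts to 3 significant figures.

The full-scale span is 0.493 − (-0.493) = 0.986 V.
0.986 V / 288 µV = 3424. Since 2^11 = 2048 and 2^12 = 4096, N = 12.
One LSB is 0.986 V / 4096 = 240.72 µV.
V_rms = LSB/√12 = 69.5 µV.

69.5 µV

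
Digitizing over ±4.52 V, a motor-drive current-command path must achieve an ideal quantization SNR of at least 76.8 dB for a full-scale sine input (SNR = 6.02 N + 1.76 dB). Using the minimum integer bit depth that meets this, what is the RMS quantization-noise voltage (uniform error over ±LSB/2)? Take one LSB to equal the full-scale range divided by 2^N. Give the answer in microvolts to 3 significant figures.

Range = 4.52 − (-4.52) = 9.04 V.
Solving 6.02 N ≥ 76.8 − 1.76: N ≥ 12.465. Round up → N = 13.
LSB = 9.04 V ÷ 2^13 = 9.04/8192 V = 1.1035 mV.
RMS noise = LSB/√12 = 319 µV.

319 µV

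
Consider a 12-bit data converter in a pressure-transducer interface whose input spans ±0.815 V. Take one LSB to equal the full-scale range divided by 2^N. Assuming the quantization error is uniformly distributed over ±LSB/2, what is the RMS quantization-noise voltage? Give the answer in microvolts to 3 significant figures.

Span: 0.815 V − (-0.815 V) = 1.63 V.
LSB = 1.63 V ÷ 2^12 = 1.63/4096 V = 397.95 µV.
RMS of a uniform error over width LSB is LSB/√12 = 115 µV.

115 µV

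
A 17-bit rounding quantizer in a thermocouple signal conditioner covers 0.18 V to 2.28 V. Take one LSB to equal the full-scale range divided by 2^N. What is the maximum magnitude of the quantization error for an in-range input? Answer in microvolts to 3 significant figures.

8.01 µV

Span: 2.28 V − (0.18 V) = 2.1 V.
LSB = 2.1 V / 2^17 = 16.022 µV.
Worst-case error for round-to-nearest is half an LSB: 8.01 µV.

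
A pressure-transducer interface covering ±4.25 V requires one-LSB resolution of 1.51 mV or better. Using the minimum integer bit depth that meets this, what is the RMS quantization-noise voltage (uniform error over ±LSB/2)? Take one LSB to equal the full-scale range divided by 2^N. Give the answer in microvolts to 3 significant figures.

The full-scale span is 4.25 − (-4.25) = 8.5 V.
Required number of levels: 8.5/1.51 mV = 5629.1; smallest N with 2^N ≥ that is 13.
One LSB is 8.5 V / 8192 = 1.0376 mV.
RMS noise = LSB/√12 = 300 µV.

300 µV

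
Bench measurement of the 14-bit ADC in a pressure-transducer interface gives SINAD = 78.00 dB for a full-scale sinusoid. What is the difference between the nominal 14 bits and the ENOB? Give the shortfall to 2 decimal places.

1.34 bits

N_eff = (78.00 − 1.76)/6.02 = 12.6645 bits.
Lost resolution: 14 − 12.6645 = 1.3355 bits.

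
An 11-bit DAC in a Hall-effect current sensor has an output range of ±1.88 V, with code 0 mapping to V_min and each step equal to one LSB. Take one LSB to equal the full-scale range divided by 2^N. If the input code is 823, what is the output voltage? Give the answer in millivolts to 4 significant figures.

-369.0 mV

Full-scale range = 1.88 V − (-1.88 V) = 3.76 V. LSB = 3.76 V / 2^11.
V_out = V_min + code × LSB = -1.88 V + 823 × 3.76 V / 2048
      = -1.88 + 1.51098 = -0.369023 V.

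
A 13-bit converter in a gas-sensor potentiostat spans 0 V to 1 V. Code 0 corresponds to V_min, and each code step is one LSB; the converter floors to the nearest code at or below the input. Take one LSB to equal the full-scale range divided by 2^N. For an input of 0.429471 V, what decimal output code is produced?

3518

V_FS = 1 V. LSB = 1 V / 2^13 ≈ 122.1 µV.
code = ⌊(V_in − V_min)/LSB⌋ = ⌊(V_in − V_min) × 2^13 / range⌋
     = ⌊(0.429471 − (0)) × 8192 / 1⌋ = ⌊0.429471 × 8192/1⌋
     = ⌊3518.226⌋ = 3518.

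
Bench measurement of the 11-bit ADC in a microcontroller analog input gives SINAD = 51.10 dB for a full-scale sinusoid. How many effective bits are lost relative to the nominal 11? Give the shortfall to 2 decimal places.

2.80 bits

N_eff = (51.10 − 1.76)/6.02 = 8.1960 bits.
11 − 8.1960 = 2.80 bits below nominal.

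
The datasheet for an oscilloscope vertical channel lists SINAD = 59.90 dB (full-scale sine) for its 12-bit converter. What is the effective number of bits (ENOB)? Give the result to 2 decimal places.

(59.90 − 1.76) / 6.02 = 58.14/6.02 = 9.6578 effective bits.

9.66 bits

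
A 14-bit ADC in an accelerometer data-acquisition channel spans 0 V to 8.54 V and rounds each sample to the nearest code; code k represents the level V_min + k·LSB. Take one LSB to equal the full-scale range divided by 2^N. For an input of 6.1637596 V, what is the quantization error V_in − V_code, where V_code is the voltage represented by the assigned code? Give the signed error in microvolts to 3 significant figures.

V_FS = 8.54 V. LSB = 8.54 V / 2^14 ≈ 0.5212 mV.
(6.1637596 − (0)) / LSB = 6.1637596 × 16384/8.54 = 11825.1800. Nearest integer: k = 11825.
V_code = V_min + k × range/2^14 = 0 + 11825 × 8.54/16384 = 6.1636657715 V.
e = 6.1637596 − (6.1636657715) = +93.8 µV.

+93.8 µV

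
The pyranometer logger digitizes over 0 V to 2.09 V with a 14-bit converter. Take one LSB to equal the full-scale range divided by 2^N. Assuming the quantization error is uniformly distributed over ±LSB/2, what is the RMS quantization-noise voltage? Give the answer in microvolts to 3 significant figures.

36.8 µV

V_FS = 2.09 V.
Step size = 2.09/16384 V = 127.56 µV.
σ_q = LSB/√12 = 127.56 µV/3.4641 = 36.8 µV.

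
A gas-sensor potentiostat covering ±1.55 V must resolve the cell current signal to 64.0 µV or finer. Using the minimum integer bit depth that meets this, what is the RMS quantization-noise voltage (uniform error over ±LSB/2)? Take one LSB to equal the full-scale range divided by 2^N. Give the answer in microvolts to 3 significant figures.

Span: 1.55 V − (-1.55 V) = 3.1 V.
Levels needed ≥ 3.1/64.0 µV = 48440. 2^16 = 65536 suffices, so N_min = 16.
Step size = 3.1/65536 V = 47.302 µV.
RMS noise = LSB/√12 = 13.7 µV.

13.7 µV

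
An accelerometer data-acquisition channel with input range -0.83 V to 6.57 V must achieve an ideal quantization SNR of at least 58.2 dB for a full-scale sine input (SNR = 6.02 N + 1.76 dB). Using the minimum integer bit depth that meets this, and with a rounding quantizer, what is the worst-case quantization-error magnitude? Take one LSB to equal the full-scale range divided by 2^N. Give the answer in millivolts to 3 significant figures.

3.61 mV

Full-scale range = 6.57 V − (-0.83 V) = 7.4 V.
Required N = ⌈(58.2 − 1.76)/6.02⌉ = ⌈9.375⌉ = 10.
LSB = 7.4 V / 2^10 = 7.2266 mV.
Half an LSB is 3.61 mV.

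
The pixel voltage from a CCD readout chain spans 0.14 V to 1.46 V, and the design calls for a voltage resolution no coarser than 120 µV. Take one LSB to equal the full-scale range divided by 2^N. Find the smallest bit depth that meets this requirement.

14 bits

Full-scale range = 1.46 V − (0.14 V) = 1.32 V.
Required number of levels: 1.32/120 µV = 11000; smallest N with 2^N ≥ that is 14.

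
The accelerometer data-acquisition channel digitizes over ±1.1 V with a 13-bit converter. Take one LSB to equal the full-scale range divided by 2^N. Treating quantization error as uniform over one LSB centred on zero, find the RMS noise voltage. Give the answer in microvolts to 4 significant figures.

77.53 µV

The full-scale span is 1.1 − (-1.1) = 2.2 V.
Step size = 2.2/8192 V = 268.555 µV.
For a uniform distribution on [−LSB/2, +LSB/2], V_rms = LSB/√12 = 268.555 µV/3.4641 = 77.53 µV.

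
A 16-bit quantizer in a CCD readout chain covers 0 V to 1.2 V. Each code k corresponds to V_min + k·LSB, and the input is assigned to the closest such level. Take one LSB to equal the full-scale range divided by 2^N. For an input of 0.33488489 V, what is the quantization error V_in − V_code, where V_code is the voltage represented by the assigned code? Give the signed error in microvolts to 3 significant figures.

+3.30 µV

Span = 1.2 V. LSB = 1.2 V / 2^16 ≈ 18.31 µV.
(0.33488489 − (0)) / LSB = 0.33488489 × 65536/1.2 = 18289.1801. Nearest integer: k = 18289.
V_code = 0 + (18289/65536) × 1.2 = 0.33488159180 V.
e = 0.33488489 − (0.33488159180) = +3.30 µV.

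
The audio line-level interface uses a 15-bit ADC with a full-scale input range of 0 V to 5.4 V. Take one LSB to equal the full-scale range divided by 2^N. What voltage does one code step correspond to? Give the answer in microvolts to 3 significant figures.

Full-scale range = 5.4 V.
There are 2^15 = 32768 steps.
LSB = 5.4 V ÷ 2^15 = 5.4/32768 V = 165 µV.

165 µV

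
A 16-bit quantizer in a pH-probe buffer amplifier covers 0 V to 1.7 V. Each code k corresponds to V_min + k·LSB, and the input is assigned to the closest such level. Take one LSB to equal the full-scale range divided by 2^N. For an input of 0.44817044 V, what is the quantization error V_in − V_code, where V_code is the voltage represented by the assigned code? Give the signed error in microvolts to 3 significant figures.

+6.07 µV

Full-scale range = 1.7 V. LSB = 1.7 V / 2^16 ≈ 25.94 µV.
(V_in − V_min)/LSB = (0.44817044 − (0)) × 65536/1.7 = 17277.2341 → nearest code k = 17277.
V_code = 0 + (17277/65536) × 1.7 = 0.44816436768 V.
Error = V_in − V_code = 0.44817044 − (0.44816436768) = +6.07 µV.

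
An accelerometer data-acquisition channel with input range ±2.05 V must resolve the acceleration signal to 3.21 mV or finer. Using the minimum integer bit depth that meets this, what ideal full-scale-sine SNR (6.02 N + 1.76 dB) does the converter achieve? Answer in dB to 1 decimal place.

Range = 2.05 − (-2.05) = 4.1 V.
Levels needed ≥ 4.1/3.21 mV = 1277. 2^11 = 2048 suffices, so N_min = 11.
Ideal SNR at N = 11: 6.02·11 + 1.76 = 68.0 dB.

68.0 dB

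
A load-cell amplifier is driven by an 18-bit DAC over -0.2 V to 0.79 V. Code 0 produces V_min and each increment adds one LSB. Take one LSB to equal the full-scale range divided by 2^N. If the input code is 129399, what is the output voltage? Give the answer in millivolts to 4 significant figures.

288.7 mV

Range = 0.79 − (-0.2) = 0.99 V. LSB = 0.99 V / 2^18.
V_out = V_min + code × LSB = -0.2 V + 129399 × 0.99 V / 262144
      = -0.2 V + 0.488682 V = 0.288682 V.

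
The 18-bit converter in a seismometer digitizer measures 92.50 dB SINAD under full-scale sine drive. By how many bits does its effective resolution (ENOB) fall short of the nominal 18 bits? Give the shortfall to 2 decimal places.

ENOB = (SINAD − 1.76)/6.02 = (92.50 − 1.76)/6.02 = 15.0731 bits.
Shortfall = 18 − 15.0731 = 2.9269 bits.

2.93 bits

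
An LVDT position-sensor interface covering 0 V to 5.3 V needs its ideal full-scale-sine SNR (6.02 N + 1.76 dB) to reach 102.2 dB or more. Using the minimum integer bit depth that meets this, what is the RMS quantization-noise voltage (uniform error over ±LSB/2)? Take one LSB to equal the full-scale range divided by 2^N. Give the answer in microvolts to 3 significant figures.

11.7 µV

V_FS = 5.3 V.
Solving 6.02 N ≥ 102.2 − 1.76: N ≥ 16.684. Round up → N = 17.
One LSB is 5.3 V / 131072 = 40.436 µV.
RMS noise = LSB/√12 = 11.7 µV.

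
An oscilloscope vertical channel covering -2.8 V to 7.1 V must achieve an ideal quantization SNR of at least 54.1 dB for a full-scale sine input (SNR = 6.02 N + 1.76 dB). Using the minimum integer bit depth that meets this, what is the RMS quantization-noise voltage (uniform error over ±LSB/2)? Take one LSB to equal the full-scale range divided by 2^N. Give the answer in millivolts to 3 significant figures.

Span: 7.1 V − (-2.8 V) = 9.9 V.
6.02 N + 1.76 ≥ 54.1 gives N ≥ 8.694, so the minimum integer is 9.
One LSB is 9.9 V / 512 = 19.336 mV.
σ_q = LSB/√12 = 19.336 mV/3.4641 = 5.58 mV.

5.58 mV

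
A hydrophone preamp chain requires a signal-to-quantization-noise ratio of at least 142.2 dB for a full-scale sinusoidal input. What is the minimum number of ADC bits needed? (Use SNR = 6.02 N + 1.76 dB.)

6.02 N + 1.76 ≥ 142.2 gives N ≥ 23.329, so the minimum integer is 24.

24 bits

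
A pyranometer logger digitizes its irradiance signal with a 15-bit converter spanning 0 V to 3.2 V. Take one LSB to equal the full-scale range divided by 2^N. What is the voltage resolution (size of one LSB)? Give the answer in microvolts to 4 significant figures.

97.66 µV

Span = 3.2 V.
2^15 = 32768 levels.
One LSB is 3.2 V / 32768 = 97.66 µV.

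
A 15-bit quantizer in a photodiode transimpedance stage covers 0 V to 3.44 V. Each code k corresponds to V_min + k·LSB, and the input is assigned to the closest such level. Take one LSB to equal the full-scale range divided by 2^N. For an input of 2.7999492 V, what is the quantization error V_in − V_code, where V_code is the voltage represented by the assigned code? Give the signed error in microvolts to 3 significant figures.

+15.1 µV

V_FS = 3.44 V. LSB = 3.44 V / 2^15 ≈ 105.0 µV.
(V_in − V_min)/LSB = (2.7999492 − (0)) × 32768/3.44 = 26671.1440 → nearest code k = 26671.
Reconstructed level: 0 + 26671 × 3.44/32768 V = 2.7999340820 V.
e = 2.7999492 − (2.7999340820) = +15.1 µV.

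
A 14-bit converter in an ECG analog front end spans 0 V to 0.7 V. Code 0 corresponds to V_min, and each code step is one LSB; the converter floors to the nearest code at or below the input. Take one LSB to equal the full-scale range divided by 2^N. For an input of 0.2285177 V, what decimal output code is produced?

Range is 0.7 V. LSB = 0.7 V / 2^14 ≈ 42.72 µV.
V_in − V_min = 0.2285177 − (0) = 0.2285177 V.
Divide by LSB: 0.2285177 × 16384/0.7 = 5348.6200.
Truncating gives code 5348.

5348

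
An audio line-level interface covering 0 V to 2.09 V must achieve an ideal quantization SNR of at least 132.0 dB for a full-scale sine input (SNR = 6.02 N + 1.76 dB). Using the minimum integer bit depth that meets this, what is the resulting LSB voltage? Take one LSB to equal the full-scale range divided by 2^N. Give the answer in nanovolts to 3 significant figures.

498 nV

V_FS = 2.09 V.
6.02 N + 1.76 ≥ 132.0 gives N ≥ 21.635, so the minimum integer is 22.
One LSB is 2.09 V / 4194304 = 498 nV.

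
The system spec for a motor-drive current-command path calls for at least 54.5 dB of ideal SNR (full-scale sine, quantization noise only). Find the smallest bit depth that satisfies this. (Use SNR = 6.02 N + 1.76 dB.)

N ≥ (54.5 − 1.76)/6.02 = 8.761 → N_min = 9.

9 bits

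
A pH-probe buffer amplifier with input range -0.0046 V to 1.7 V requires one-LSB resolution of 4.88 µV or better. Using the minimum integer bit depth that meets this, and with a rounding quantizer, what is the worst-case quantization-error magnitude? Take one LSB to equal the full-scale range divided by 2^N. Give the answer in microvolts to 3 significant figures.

1.63 µV

Span: 1.7 V − (-0.0046 V) = 1.7046 V.
Levels needed ≥ 1.7046/4.88 µV = 349300. 2^19 = 524288 suffices, so N_min = 19.
LSB = 1.7046 V / 2^19 = 3.2513 µV.
Half an LSB is 1.63 µV.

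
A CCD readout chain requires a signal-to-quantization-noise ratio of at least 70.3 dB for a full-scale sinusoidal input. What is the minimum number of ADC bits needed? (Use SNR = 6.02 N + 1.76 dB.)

Solving 6.02 N ≥ 70.3 − 1.76: N ≥ 11.385. Round up → N = 12.

12 bits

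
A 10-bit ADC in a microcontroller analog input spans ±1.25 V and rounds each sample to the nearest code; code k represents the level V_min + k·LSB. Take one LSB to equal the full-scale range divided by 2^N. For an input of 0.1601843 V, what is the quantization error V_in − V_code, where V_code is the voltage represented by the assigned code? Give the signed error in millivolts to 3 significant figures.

−0.949 mV

The full-scale span is 1.25 − (-1.25) = 2.5 V. LSB = 2.5 V / 2^10 ≈ 2.441 mV.
(V_in − V_min)/LSB = (0.1601843 − (-1.25)) × 1024/2.5 = 577.6115 → nearest code k = 578.
Reconstructed level: -1.25 + 578 × 2.5/1024 V = 0.1611328125 V.
V_in − V_code = 0.1601843 − (0.1611328125) = −0.949 mV.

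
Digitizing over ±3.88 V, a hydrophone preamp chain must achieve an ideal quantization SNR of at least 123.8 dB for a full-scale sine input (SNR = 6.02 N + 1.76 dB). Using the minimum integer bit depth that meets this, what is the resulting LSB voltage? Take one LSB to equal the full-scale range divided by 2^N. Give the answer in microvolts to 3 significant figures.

The full-scale span is 3.88 − (-3.88) = 7.76 V.
N ≥ (123.8 − 1.76)/6.02 = 20.272 → N_min = 21.
Step size = 7.76/2097152 V = 3.70 µV.

3.70 µV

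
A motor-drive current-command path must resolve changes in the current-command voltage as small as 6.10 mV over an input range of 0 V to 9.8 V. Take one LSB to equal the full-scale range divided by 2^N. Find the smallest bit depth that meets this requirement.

11 bits

Span = 9.8 V.
9.8 V / 6.10 mV = 1607. Since 2^10 = 1024 and 2^11 = 2048, N = 11.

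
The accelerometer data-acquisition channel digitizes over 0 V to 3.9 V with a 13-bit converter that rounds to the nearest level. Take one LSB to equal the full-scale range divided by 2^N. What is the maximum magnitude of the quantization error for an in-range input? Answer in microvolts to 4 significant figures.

Range is 3.9 V.
Step size = 3.9/8192 V = 476.074 µV.
|e|_max = LSB/2 = 238.0 µV.

238.0 µV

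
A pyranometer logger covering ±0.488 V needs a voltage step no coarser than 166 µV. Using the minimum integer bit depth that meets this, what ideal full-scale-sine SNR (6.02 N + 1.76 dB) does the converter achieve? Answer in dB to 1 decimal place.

80.0 dB

The full-scale span is 0.488 − (-0.488) = 0.976 V.
0.976 V / 166 µV = 5880. Since 2^12 = 4096 and 2^13 = 8192, N = 13.
SNR = 6.02 × 13 + 1.76 = 80.02 dB.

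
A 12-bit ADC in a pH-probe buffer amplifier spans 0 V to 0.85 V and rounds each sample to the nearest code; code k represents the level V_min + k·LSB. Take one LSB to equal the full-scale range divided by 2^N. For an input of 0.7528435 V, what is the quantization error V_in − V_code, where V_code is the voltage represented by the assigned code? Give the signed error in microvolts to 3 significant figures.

Span = 0.85 V. LSB = 0.85 V / 2^12 ≈ 207.5 µV.
(0.7528435 − (0)) / LSB = 0.7528435 × 4096/0.85 = 3627.8200. Nearest integer: k = 3628.
V_code = V_min + k × range/2^12 = 0 + 3628 × 0.85/4096 = 0.7528808594 V.
V_in − V_code = 0.7528435 − (0.7528808594) = −37.4 µV.

−37.4 µV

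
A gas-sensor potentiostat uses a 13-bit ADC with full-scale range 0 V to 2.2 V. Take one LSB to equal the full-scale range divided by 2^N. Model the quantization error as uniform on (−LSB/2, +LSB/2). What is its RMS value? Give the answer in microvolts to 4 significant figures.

Range is 2.2 V.
One LSB is 2.2 V / 8192 = 268.555 µV.
σ_q = LSB/√12 = 268.555 µV/3.4641 = 77.53 µV.

77.53 µV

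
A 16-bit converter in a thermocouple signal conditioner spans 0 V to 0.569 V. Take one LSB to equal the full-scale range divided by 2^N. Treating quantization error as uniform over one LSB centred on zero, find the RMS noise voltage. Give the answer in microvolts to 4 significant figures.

2.506 µV

Range is 0.569 V.
Step size = 0.569/65536 V = 8.68225 µV.
V_rms = LSB/√12 = 8.68225 µV / √12 = 2.506 µV.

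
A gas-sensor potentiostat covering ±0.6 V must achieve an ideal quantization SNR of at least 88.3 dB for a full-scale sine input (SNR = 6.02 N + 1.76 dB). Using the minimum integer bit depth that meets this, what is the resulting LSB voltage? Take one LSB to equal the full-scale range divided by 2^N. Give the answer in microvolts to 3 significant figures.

36.6 µV

Range = 0.6 − (-0.6) = 1.2 V.
6.02 N + 1.76 ≥ 88.3 gives N ≥ 14.375, so the minimum integer is 15.
Step size = 1.2/32768 V = 36.6 µV.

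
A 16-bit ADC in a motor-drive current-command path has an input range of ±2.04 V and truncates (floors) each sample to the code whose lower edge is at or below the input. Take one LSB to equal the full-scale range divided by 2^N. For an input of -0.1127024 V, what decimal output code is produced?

Span: 2.04 V − (-2.04 V) = 4.08 V. LSB = 4.08 V / 2^16 ≈ 62.26 µV.
V_in − V_min = -0.1127024 − (-2.04) = 1.9272976 V.
Divide by LSB: 1.9272976 × 65536/4.08 = 30957.6901.
Truncating gives code 30957.

30957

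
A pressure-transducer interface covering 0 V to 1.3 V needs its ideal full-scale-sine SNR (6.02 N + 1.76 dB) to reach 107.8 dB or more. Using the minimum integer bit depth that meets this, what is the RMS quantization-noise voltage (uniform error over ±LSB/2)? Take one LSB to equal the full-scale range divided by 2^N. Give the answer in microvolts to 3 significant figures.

1.43 µV

Full-scale range = 1.3 V.
Required N = ⌈(107.8 − 1.76)/6.02⌉ = ⌈17.615⌉ = 18.
Step size = 1.3/262144 V = 4.9591 µV.
V_rms = LSB/√12 = 1.43 µV.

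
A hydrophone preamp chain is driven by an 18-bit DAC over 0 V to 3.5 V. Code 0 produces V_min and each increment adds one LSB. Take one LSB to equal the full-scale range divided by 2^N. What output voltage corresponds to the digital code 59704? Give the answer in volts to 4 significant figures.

Span = 3.5 V. LSB = 3.5 V / 2^18.
V_out = 0 + 59704 × (3.5/262144) V
      = 0 + 0.797134 = 0.797134 V.

0.7971 V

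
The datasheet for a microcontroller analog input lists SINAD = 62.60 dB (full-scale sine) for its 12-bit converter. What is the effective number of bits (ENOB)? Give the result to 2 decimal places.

(62.60 − 1.76) / 6.02 = 60.84/6.02 = 10.1063 effective bits.

10.11 bits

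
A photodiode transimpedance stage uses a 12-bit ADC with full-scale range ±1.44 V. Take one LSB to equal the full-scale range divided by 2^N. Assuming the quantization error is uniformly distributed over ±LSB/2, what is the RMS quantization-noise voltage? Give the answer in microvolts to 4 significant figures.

203.0 µV

Span: 1.44 V − (-1.44 V) = 2.88 V.
One LSB is 2.88 V / 4096 = 0.703125 mV.
σ_q = LSB/√12 = 0.703125 mV/3.4641 = 203.0 µV.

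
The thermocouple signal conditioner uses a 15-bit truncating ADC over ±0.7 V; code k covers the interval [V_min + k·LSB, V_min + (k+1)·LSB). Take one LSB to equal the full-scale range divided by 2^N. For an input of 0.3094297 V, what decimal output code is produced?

The full-scale span is 0.7 − (-0.7) = 1.4 V. LSB = 1.4 V / 2^15 ≈ 42.72 µV.
V_in − V_min = 0.3094297 − (-0.7) = 1.0094297 V.
Divide by LSB: 1.0094297 × 32768/1.4 = 23626.4231.
Truncating gives code 23626.

23626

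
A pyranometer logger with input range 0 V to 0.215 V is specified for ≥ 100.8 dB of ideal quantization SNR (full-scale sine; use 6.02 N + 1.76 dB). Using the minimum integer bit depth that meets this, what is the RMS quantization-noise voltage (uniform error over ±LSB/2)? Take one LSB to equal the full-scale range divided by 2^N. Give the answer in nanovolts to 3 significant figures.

Full-scale range = 0.215 V.
N ≥ (100.8 − 1.76)/6.02 = 16.452 → N_min = 17.
Step size = 0.215/131072 V = 1.6403 µV.
σ_q = LSB/√12 = 1.6403 µV/3.4641 = 474 nV.

474 nV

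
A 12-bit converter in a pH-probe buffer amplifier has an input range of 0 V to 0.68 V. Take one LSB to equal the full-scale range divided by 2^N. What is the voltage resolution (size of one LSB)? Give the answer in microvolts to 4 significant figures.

166.0 µV

V_FS = 0.68 V.
2^12 = 4096 levels.
Step size = 0.68/4096 V = 166.0 µV.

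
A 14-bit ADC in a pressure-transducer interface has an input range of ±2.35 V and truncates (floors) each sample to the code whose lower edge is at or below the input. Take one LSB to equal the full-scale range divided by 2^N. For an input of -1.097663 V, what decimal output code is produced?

4365

The full-scale span is 2.35 − (-2.35) = 4.7 V. LSB = 4.7 V / 2^14 ≈ 286.9 µV.
code = ⌊(V_in − V_min)/LSB⌋ = ⌊(V_in − V_min) × 2^14 / range⌋
     = ⌊(-1.097663 − (-2.35)) × 16384 / 4.7⌋ = ⌊1.252337 × 16384/4.7⌋
     = ⌊4365.593⌋ = 4365.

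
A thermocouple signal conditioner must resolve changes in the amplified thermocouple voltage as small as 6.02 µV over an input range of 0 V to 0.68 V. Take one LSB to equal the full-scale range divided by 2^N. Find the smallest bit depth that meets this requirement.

Span = 0.68 V.
Levels needed ≥ 0.68/6.02 µV = 113000. 2^17 = 131072 suffices, so N_min = 17.

17 bits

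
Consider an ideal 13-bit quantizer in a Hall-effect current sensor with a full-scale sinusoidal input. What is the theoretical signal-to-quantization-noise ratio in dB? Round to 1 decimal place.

6.02(13) + 1.76 = 78.26 + 1.76 = 80.02 dB.

80.0 dB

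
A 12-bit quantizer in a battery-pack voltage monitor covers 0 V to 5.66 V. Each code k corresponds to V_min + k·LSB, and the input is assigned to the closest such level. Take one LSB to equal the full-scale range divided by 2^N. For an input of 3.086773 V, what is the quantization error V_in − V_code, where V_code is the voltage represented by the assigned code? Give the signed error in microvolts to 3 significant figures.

−248 µV

Range is 5.66 V. LSB = 5.66 V / 2^12 ≈ 1.382 mV.
Position in LSBs: (3.086773 − (0)) × 4096/5.66 = 2233.8202; rounding gives k = 2234.
Reconstructed level: 0 + 2234 × 5.66/4096 V = 3.087021484 V.
Error = V_in − V_code = 3.086773 − (3.087021484) = −248 µV.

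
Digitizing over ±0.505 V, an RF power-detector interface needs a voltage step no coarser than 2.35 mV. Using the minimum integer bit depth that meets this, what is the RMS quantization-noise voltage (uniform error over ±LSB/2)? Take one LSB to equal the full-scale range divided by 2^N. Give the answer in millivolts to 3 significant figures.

Range = 0.505 − (-0.505) = 1.01 V.
Required number of levels: 1.01/2.35 mV = 429.79; smallest N with 2^N ≥ that is 9.
One LSB is 1.01 V / 512 = 1.9727 mV.
V_rms = LSB/√12 = 0.569 mV.

0.569 mV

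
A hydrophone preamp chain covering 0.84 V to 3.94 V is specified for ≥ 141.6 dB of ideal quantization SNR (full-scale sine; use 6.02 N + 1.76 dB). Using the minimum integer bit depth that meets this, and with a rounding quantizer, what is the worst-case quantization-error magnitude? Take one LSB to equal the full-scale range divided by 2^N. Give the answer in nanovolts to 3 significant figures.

Span: 3.94 V − (0.84 V) = 3.1 V.
N ≥ (141.6 − 1.76)/6.02 = 23.229 → N_min = 24.
LSB = 3.1 V ÷ 2^24 = 3.1/16777216 V = 184.77 nV.
Half an LSB is 92.4 nV.

92.4 nV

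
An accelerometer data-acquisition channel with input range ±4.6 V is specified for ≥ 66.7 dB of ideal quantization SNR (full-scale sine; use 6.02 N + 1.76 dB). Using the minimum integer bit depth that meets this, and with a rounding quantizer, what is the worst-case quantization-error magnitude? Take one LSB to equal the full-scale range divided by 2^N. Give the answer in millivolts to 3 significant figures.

2.25 mV

Range = 4.6 − (-4.6) = 9.2 V.
Solving 6.02 N ≥ 66.7 − 1.76: N ≥ 10.787. Round up → N = 11.
One LSB is 9.2 V / 2048 = 4.4922 mV.
Half an LSB is 2.25 mV.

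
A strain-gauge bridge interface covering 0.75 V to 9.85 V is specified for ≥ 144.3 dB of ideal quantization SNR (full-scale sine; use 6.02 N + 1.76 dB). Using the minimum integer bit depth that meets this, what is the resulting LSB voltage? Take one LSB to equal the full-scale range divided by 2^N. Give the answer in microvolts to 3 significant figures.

0.542 µV

The full-scale span is 9.85 − (0.75) = 9.1 V.
Solving 6.02 N ≥ 144.3 − 1.76: N ≥ 23.678. Round up → N = 24.
Step size = 9.1/16777216 V = 0.542 µV.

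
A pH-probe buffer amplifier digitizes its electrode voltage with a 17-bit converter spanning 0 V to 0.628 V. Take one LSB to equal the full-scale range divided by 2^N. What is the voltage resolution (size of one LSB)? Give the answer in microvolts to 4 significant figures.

V_FS = 0.628 V.
2^17 = 131072 levels.
LSB = 0.628 V / 2^17 = 4.791 µV.

4.791 µV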